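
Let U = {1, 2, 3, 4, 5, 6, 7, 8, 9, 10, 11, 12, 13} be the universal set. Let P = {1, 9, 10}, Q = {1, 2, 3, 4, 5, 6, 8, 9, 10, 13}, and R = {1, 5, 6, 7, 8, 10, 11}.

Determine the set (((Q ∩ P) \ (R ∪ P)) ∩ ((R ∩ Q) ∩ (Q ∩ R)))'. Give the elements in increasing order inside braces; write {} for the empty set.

{1, 2, 3, 4, 5, 6, 7, 8, 9, 10, 11, 12, 13}

Q ∩ P = {1, 9, 10}
R ∪ P = {1, 5, 6, 7, 8, 9, 10, 11}
(Q ∩ P) \ (R ∪ P) = {}
R ∩ Q = {1, 5, 6, 8, 10}
Q ∩ R = {1, 5, 6, 8, 10}
(R ∩ Q) ∩ (Q ∩ R) = {1, 5, 6, 8, 10}
((Q ∩ P) \ (R ∪ P)) ∩ ((R ∩ Q) ∩ (Q ∩ R)) = {}
(((Q ∩ P) \ (R ∪ P)) ∩ ((R ∩ Q) ∩ (Q ∩ R)))' = {1, 2, 3, 4, 5, 6, 7, 8, 9, 10, 11, 12, 13}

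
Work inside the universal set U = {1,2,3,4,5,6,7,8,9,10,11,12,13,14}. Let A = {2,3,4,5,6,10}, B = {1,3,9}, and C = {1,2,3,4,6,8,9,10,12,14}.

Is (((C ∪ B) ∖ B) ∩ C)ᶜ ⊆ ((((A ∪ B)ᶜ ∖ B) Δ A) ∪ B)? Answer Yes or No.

C ∪ B = {1,2,3,4,6,8,9,10,12,14}
(C ∪ B) ∖ B = {2,4,6,8,10,12,14}
((C ∪ B) ∖ B) ∩ C = {2,4,6,8,10,12,14}
(((C ∪ B) ∖ B) ∩ C)ᶜ = {1,3,5,7,9,11,13}
A ∪ B = {1,2,3,4,5,6,9,10}
(A ∪ B)ᶜ = {7,8,11,12,13,14}
(A ∪ B)ᶜ ∖ B = {7,8,11,12,13,14}
((A ∪ B)ᶜ ∖ B) Δ A = {2,3,4,5,6,7,8,10,11,12,13,14}
(((A ∪ B)ᶜ ∖ B) Δ A) ∪ B = {1,2,3,4,5,6,7,8,9,10,11,12,13,14}
Every element of {1,3,5,7,9,11,13} is in {1,2,3,4,5,6,7,8,9,10,11,12,13,14}, so (((C ∪ B) ∖ B) ∩ C)ᶜ ⊆ (((A ∪ B)ᶜ ∖ B) Δ A) ∪ B.

Yes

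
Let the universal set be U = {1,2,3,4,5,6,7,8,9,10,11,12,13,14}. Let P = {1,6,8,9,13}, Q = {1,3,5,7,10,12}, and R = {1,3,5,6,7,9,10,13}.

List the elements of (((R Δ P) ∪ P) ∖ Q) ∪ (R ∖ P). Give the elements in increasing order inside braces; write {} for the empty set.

R Δ P = {3,5,7,8,10}
(R Δ P) ∪ P = {1,3,5,6,7,8,9,10,13}
((R Δ P) ∪ P) ∖ Q = {6,8,9,13}
R ∖ P = {3,5,7,10}
(((R Δ P) ∪ P) ∖ Q) ∪ (R ∖ P) = {3,5,6,7,8,9,10,13}

{3,5,6,7,8,9,10,13}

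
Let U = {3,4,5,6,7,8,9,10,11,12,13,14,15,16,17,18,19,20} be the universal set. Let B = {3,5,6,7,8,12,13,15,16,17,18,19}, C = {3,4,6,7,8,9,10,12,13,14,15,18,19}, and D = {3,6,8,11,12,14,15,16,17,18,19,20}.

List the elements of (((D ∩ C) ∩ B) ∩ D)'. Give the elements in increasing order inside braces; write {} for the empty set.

D ∩ C = {3,6,8,12,14,15,18,19}
(D ∩ C) ∩ B = {3,6,8,12,15,18,19}
((D ∩ C) ∩ B) ∩ D = {3,6,8,12,15,18,19}
(((D ∩ C) ∩ B) ∩ D)' = {4,5,7,9,10,11,13,14,16,17,20}

{4,5,7,9,10,11,13,14,16,17,20}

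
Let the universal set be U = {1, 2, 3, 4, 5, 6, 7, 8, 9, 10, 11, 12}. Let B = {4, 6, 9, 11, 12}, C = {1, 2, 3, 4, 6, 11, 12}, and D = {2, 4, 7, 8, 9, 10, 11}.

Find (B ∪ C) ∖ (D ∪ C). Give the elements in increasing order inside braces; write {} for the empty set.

B ∪ C = {1, 2, 3, 4, 6, 9, 11, 12}
D ∪ C = {1, 2, 3, 4, 6, 7, 8, 9, 10, 11, 12}
(B ∪ C) ∖ (D ∪ C) = {}

{}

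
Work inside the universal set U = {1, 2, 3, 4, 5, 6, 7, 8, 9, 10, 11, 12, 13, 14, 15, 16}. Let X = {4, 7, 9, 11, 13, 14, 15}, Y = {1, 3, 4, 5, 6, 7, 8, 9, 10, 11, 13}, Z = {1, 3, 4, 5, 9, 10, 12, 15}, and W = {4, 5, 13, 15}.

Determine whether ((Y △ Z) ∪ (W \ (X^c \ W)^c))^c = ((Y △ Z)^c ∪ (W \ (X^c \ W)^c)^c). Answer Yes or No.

Y △ Z = {6, 7, 8, 11, 12, 13, 15}
X^c = {1, 2, 3, 5, 6, 8, 10, 12, 16}
X^c \ W = {1, 2, 3, 6, 8, 10, 12, 16}
(X^c \ W)^c = {4, 5, 7, 9, 11, 13, 14, 15}
W \ (X^c \ W)^c = {}
(Y △ Z) ∪ (W \ (X^c \ W)^c) = {6, 7, 8, 11, 12, 13, 15}
((Y △ Z) ∪ (W \ (X^c \ W)^c))^c = {1, 2, 3, 4, 5, 9, 10, 14, 16}
(Y △ Z)^c = {1, 2, 3, 4, 5, 9, 10, 14, 16}
(W \ (X^c \ W)^c)^c = {1, 2, 3, 4, 5, 6, 7, 8, 9, 10, 11, 12, 13, 14, 15, 16}
(Y △ Z)^c ∪ (W \ (X^c \ W)^c)^c = {1, 2, 3, 4, 5, 6, 7, 8, 9, 10, 11, 12, 13, 14, 15, 16}
6 ∈ (Y △ Z)^c ∪ (W \ (X^c \ W)^c)^c but 6 ∉ ((Y △ Z) ∪ (W \ (X^c \ W)^c))^c, so they differ.

No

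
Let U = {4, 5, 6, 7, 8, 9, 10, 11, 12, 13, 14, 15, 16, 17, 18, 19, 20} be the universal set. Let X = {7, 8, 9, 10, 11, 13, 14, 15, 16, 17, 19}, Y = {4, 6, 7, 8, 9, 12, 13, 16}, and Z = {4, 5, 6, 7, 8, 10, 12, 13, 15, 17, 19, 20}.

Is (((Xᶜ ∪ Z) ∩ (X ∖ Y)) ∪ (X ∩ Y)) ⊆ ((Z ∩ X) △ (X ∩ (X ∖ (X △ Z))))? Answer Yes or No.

Xᶜ = {4, 5, 6, 12, 18, 20}
Xᶜ ∪ Z = {4, 5, 6, 7, 8, 10, 12, 13, 15, 17, 18, 19, 20}
X ∖ Y = {10, 11, 14, 15, 17, 19}
(Xᶜ ∪ Z) ∩ (X ∖ Y) = {10, 15, 17, 19}
X ∩ Y = {7, 8, 9, 13, 16}
((Xᶜ ∪ Z) ∩ (X ∖ Y)) ∪ (X ∩ Y) = {7, 8, 9, 10, 13, 15, 16, 17, 19}
Z ∩ X = {7, 8, 10, 13, 15, 17, 19}
X △ Z = {4, 5, 6, 9, 11, 12, 14, 16, 20}
X ∖ (X △ Z) = {7, 8, 10, 13, 15, 17, 19}
X ∩ (X ∖ (X △ Z)) = {7, 8, 10, 13, 15, 17, 19}
(Z ∩ X) △ (X ∩ (X ∖ (X △ Z))) = {}
7 ∈ ((Xᶜ ∪ Z) ∩ (X ∖ Y)) ∪ (X ∩ Y) but 7 ∉ (Z ∩ X) △ (X ∩ (X ∖ (X △ Z))), so the inclusion fails.

No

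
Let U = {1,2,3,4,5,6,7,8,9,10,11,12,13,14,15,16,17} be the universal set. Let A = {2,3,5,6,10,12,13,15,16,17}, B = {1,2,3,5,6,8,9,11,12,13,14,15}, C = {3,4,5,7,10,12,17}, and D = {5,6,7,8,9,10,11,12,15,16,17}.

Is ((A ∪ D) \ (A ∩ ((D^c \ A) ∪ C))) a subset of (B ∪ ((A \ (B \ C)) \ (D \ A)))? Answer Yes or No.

A ∪ D = {2,3,5,6,7,8,9,10,11,12,13,15,16,17}
D^c = {1,2,3,4,13,14}
D^c \ A = {1,4,14}
(D^c \ A) ∪ C = {1,3,4,5,7,10,12,14,17}
A ∩ ((D^c \ A) ∪ C) = {3,5,10,12,17}
(A ∪ D) \ (A ∩ ((D^c \ A) ∪ C)) = {2,6,7,8,9,11,13,15,16}
B \ C = {1,2,6,8,9,11,13,14,15}
A \ (B \ C) = {3,5,10,12,16,17}
D \ A = {7,8,9,11}
(A \ (B \ C)) \ (D \ A) = {3,5,10,12,16,17}
B ∪ ((A \ (B \ C)) \ (D \ A)) = {1,2,3,5,6,8,9,10,11,12,13,14,15,16,17}
7 ∈ (A ∪ D) \ (A ∩ ((D^c \ A) ∪ C)) but 7 ∉ B ∪ ((A \ (B \ C)) \ (D \ A)), so the inclusion fails.

No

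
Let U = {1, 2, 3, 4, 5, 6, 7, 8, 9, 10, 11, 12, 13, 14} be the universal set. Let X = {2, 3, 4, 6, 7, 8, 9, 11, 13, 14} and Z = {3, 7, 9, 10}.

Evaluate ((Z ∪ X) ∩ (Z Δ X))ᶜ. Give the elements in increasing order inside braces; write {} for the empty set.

Z ∪ X = {2, 3, 4, 6, 7, 8, 9, 10, 11, 13, 14}
Z Δ X = {2, 4, 6, 8, 10, 11, 13, 14}
(Z ∪ X) ∩ (Z Δ X) = {2, 4, 6, 8, 10, 11, 13, 14}
((Z ∪ X) ∩ (Z Δ X))ᶜ = {1, 3, 5, 7, 9, 12}

{1, 3, 5, 7, 9, 12}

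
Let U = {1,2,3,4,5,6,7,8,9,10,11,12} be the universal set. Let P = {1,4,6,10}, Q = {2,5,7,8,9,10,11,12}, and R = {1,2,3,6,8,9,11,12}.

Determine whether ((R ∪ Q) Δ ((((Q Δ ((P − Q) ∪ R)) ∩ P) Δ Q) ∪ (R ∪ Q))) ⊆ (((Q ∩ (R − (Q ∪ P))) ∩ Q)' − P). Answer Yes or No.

R ∪ Q = {1,2,3,5,6,7,8,9,10,11,12}
P − Q = {1,4,6}
(P − Q) ∪ R = {1,2,3,4,6,8,9,11,12}
Q Δ ((P − Q) ∪ R) = {1,3,4,5,6,7,10}
(Q Δ ((P − Q) ∪ R)) ∩ P = {1,4,6,10}
((Q Δ ((P − Q) ∪ R)) ∩ P) Δ Q = {1,2,4,5,6,7,8,9,11,12}
(((Q Δ ((P − Q) ∪ R)) ∩ P) Δ Q) ∪ (R ∪ Q) = {1,2,3,4,5,6,7,8,9,10,11,12}
(R ∪ Q) Δ ((((Q Δ ((P − Q) ∪ R)) ∩ P) Δ Q) ∪ (R ∪ Q)) = {4}
Q ∪ P = {1,2,4,5,6,7,8,9,10,11,12}
R − (Q ∪ P) = {3}
Q ∩ (R − (Q ∪ P)) = {}
(Q ∩ (R − (Q ∪ P))) ∩ Q = {}
((Q ∩ (R − (Q ∪ P))) ∩ Q)' = {1,2,3,4,5,6,7,8,9,10,11,12}
((Q ∩ (R − (Q ∪ P))) ∩ Q)' − P = {2,3,5,7,8,9,11,12}
4 ∈ (R ∪ Q) Δ ((((Q Δ ((P − Q) ∪ R)) ∩ P) Δ Q) ∪ (R ∪ Q)) but 4 ∉ ((Q ∩ (R − (Q ∪ P))) ∩ Q)' − P, so the inclusion fails.

No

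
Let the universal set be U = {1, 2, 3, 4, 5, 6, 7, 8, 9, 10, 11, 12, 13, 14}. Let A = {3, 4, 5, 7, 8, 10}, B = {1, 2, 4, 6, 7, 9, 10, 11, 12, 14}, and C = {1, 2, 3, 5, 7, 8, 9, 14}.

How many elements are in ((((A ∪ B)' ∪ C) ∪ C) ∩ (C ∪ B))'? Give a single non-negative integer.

6

A ∪ B = {1, 2, 3, 4, 5, 6, 7, 8, 9, 10, 11, 12, 14}
(A ∪ B)' = {13}
(A ∪ B)' ∪ C = {1, 2, 3, 5, 7, 8, 9, 13, 14}
((A ∪ B)' ∪ C) ∪ C = {1, 2, 3, 5, 7, 8, 9, 13, 14}
C ∪ B = {1, 2, 3, 4, 5, 6, 7, 8, 9, 10, 11, 12, 14}
(((A ∪ B)' ∪ C) ∪ C) ∩ (C ∪ B) = {1, 2, 3, 5, 7, 8, 9, 14}
((((A ∪ B)' ∪ C) ∪ C) ∩ (C ∪ B))' = {4, 6, 10, 11, 12, 13}
|((((A ∪ B)' ∪ C) ∪ C) ∩ (C ∪ B))'| = 6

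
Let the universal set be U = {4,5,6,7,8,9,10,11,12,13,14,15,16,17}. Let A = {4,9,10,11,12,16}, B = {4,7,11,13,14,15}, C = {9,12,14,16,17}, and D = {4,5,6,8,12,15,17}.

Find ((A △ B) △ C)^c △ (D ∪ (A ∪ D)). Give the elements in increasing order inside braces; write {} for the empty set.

{10,14,15,17}

A △ B = {7,9,10,12,13,14,15,16}
(A △ B) △ C = {7,10,13,15,17}
((A △ B) △ C)^c = {4,5,6,8,9,11,12,14,16}
A ∪ D = {4,5,6,8,9,10,11,12,15,16,17}
D ∪ (A ∪ D) = {4,5,6,8,9,10,11,12,15,16,17}
((A △ B) △ C)^c △ (D ∪ (A ∪ D)) = {10,14,15,17}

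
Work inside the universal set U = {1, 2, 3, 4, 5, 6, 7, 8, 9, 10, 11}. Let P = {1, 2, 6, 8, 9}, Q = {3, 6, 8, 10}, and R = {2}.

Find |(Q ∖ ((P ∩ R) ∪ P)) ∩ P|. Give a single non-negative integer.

0

P ∩ R = {2}
(P ∩ R) ∪ P = {1, 2, 6, 8, 9}
Q ∖ ((P ∩ R) ∪ P) = {3, 10}
(Q ∖ ((P ∩ R) ∪ P)) ∩ P = {}
|(Q ∖ ((P ∩ R) ∪ P)) ∩ P| = 0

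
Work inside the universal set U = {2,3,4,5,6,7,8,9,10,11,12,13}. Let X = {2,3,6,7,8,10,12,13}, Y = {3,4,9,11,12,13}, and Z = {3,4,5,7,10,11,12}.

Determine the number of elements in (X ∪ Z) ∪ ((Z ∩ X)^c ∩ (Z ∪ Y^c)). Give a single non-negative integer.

11

X ∪ Z = {2,3,4,5,6,7,8,10,11,12,13}
Z ∩ X = {3,7,10,12}
(Z ∩ X)^c = {2,4,5,6,8,9,11,13}
Y^c = {2,5,6,7,8,10}
Z ∪ Y^c = {2,3,4,5,6,7,8,10,11,12}
(Z ∩ X)^c ∩ (Z ∪ Y^c) = {2,4,5,6,8,11}
(X ∪ Z) ∪ ((Z ∩ X)^c ∩ (Z ∪ Y^c)) = {2,3,4,5,6,7,8,10,11,12,13}
|(X ∪ Z) ∪ ((Z ∩ X)^c ∩ (Z ∪ Y^c))| = 11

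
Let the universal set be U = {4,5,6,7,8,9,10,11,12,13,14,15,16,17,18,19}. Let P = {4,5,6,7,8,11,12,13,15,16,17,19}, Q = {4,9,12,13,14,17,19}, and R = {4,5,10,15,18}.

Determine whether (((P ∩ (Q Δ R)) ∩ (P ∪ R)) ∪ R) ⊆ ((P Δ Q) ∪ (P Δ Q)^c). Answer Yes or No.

Q Δ R = {5,9,10,12,13,14,15,17,18,19}
P ∩ (Q Δ R) = {5,12,13,15,17,19}
P ∪ R = {4,5,6,7,8,10,11,12,13,15,16,17,18,19}
(P ∩ (Q Δ R)) ∩ (P ∪ R) = {5,12,13,15,17,19}
((P ∩ (Q Δ R)) ∩ (P ∪ R)) ∪ R = {4,5,10,12,13,15,17,18,19}
P Δ Q = {5,6,7,8,9,11,14,15,16}
(P Δ Q)^c = {4,10,12,13,17,18,19}
(P Δ Q) ∪ (P Δ Q)^c = {4,5,6,7,8,9,10,11,12,13,14,15,16,17,18,19}
Every element of {4,5,10,12,13,15,17,18,19} is in {4,5,6,7,8,9,10,11,12,13,14,15,16,17,18,19}, so ((P ∩ (Q Δ R)) ∩ (P ∪ R)) ∪ R ⊆ (P Δ Q) ∪ (P Δ Q)^c.

Yes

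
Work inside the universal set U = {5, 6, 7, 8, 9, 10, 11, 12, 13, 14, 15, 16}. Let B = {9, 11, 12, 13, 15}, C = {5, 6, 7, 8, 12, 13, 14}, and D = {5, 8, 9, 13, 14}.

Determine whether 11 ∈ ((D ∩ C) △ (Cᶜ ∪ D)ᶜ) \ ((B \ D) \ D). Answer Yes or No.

No

11 ∉ D and 11 ∉ C, so 11 ∉ D ∩ C
11 ∉ C, so 11 ∈ Cᶜ
11 ∈ Cᶜ and 11 ∉ D, so 11 ∈ Cᶜ ∪ D
11 ∉ (Cᶜ ∪ D)ᶜ since 11 ∈ (Cᶜ ∪ D)
11 ∉ (D ∩ C) and 11 ∉ (Cᶜ ∪ D)ᶜ, so 11 ∉ (D ∩ C) △ (Cᶜ ∪ D)ᶜ
11 ∈ B and 11 ∉ D, so 11 ∈ B \ D
11 ∈ (B \ D) and 11 ∉ D, so 11 ∈ (B \ D) \ D
11 ∉ ((D ∩ C) △ (Cᶜ ∪ D)ᶜ) and 11 ∈ ((B \ D) \ D), so 11 ∉ ((D ∩ C) △ (Cᶜ ∪ D)ᶜ) \ ((B \ D) \ D)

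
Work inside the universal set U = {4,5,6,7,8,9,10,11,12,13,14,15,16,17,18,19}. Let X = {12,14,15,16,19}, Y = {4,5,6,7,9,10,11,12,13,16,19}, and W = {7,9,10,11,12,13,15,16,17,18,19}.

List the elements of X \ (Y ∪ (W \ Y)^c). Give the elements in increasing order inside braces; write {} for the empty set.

W \ Y = {15,17,18}
(W \ Y)^c = {4,5,6,7,8,9,10,11,12,13,14,16,19}
Y ∪ (W \ Y)^c = {4,5,6,7,8,9,10,11,12,13,14,16,19}
X \ (Y ∪ (W \ Y)^c) = {15}

{15}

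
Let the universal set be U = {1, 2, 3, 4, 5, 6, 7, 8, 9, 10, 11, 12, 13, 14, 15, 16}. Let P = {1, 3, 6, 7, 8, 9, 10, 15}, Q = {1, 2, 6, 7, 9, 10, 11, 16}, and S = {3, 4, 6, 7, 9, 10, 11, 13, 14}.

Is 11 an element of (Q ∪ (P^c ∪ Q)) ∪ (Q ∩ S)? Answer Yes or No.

11 ∉ P, so 11 ∈ P^c
11 ∈ P^c and 11 ∈ Q, so 11 ∈ P^c ∪ Q
11 ∈ Q and 11 ∈ (P^c ∪ Q), so 11 ∈ Q ∪ (P^c ∪ Q)
11 ∈ Q and 11 ∈ S, so 11 ∈ Q ∩ S
11 ∈ (Q ∪ (P^c ∪ Q)) and 11 ∈ (Q ∩ S), so 11 ∈ (Q ∪ (P^c ∪ Q)) ∪ (Q ∩ S)

Yes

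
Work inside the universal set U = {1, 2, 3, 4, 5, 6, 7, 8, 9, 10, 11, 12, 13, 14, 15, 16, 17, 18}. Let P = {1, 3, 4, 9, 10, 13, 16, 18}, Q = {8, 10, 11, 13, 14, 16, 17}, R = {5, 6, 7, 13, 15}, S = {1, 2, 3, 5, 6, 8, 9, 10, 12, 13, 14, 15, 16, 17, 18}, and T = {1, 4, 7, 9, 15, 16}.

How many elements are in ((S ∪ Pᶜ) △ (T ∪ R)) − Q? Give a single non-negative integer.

Pᶜ = {2, 5, 6, 7, 8, 11, 12, 14, 15, 17}
S ∪ Pᶜ = {1, 2, 3, 5, 6, 7, 8, 9, 10, 11, 12, 13, 14, 15, 16, 17, 18}
T ∪ R = {1, 4, 5, 6, 7, 9, 13, 15, 16}
(S ∪ Pᶜ) △ (T ∪ R) = {2, 3, 4, 8, 10, 11, 12, 14, 17, 18}
((S ∪ Pᶜ) △ (T ∪ R)) − Q = {2, 3, 4, 12, 18}
|((S ∪ Pᶜ) △ (T ∪ R)) − Q| = 5

5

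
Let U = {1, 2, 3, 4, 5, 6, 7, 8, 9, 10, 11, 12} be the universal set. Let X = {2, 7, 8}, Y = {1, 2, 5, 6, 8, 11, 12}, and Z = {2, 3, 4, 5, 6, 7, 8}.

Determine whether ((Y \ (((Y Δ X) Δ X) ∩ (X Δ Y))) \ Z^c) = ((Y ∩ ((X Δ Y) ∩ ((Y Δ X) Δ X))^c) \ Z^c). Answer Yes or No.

Y Δ X = {1, 5, 6, 7, 11, 12}
(Y Δ X) Δ X = {1, 2, 5, 6, 8, 11, 12}
X Δ Y = {1, 5, 6, 7, 11, 12}
((Y Δ X) Δ X) ∩ (X Δ Y) = {1, 5, 6, 11, 12}
Y \ (((Y Δ X) Δ X) ∩ (X Δ Y)) = {2, 8}
Z^c = {1, 9, 10, 11, 12}
(Y \ (((Y Δ X) Δ X) ∩ (X Δ Y))) \ Z^c = {2, 8}
(X Δ Y) ∩ ((Y Δ X) Δ X) = {1, 5, 6, 11, 12}
((X Δ Y) ∩ ((Y Δ X) Δ X))^c = {2, 3, 4, 7, 8, 9, 10}
Y ∩ ((X Δ Y) ∩ ((Y Δ X) Δ X))^c = {2, 8}
(Y ∩ ((X Δ Y) ∩ ((Y Δ X) Δ X))^c) \ Z^c = {2, 8}
Both equal {2, 8}, so (Y \ (((Y Δ X) Δ X) ∩ (X Δ Y))) \ Z^c = (Y ∩ ((X Δ Y) ∩ ((Y Δ X) Δ X))^c) \ Z^c.

Yes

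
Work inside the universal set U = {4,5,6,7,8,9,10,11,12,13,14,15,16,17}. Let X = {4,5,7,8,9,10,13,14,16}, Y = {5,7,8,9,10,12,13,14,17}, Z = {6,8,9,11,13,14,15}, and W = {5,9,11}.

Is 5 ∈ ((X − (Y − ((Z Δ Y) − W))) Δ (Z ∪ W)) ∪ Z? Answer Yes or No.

5 ∉ Z and 5 ∈ Y, so 5 ∈ Z Δ Y
5 ∈ (Z Δ Y) and 5 ∈ W, so 5 ∉ (Z Δ Y) − W
5 ∈ Y and 5 ∉ ((Z Δ Y) − W), so 5 ∈ Y − ((Z Δ Y) − W)
5 ∈ X and 5 ∈ (Y − ((Z Δ Y) − W)), so 5 ∉ X − (Y − ((Z Δ Y) − W))
5 ∉ Z and 5 ∈ W, so 5 ∈ Z ∪ W
5 ∉ (X − (Y − ((Z Δ Y) − W))) and 5 ∈ (Z ∪ W), so 5 ∈ (X − (Y − ((Z Δ Y) − W))) Δ (Z ∪ W)
5 ∈ ((X − (Y − ((Z Δ Y) − W))) Δ (Z ∪ W)) and 5 ∉ Z, so 5 ∈ ((X − (Y − ((Z Δ Y) − W))) Δ (Z ∪ W)) ∪ Z

Yes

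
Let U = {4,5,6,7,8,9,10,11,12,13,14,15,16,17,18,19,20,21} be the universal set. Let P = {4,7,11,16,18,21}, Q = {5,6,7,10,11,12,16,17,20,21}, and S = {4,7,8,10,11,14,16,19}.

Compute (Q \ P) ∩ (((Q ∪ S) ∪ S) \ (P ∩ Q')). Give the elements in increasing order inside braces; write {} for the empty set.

Q \ P = {5,6,10,12,17,20}
Q ∪ S = {4,5,6,7,8,10,11,12,14,16,17,19,20,21}
(Q ∪ S) ∪ S = {4,5,6,7,8,10,11,12,14,16,17,19,20,21}
Q' = {4,8,9,13,14,15,18,19}
P ∩ Q' = {4,18}
((Q ∪ S) ∪ S) \ (P ∩ Q') = {5,6,7,8,10,11,12,14,16,17,19,20,21}
(Q \ P) ∩ (((Q ∪ S) ∪ S) \ (P ∩ Q')) = {5,6,10,12,17,20}

{5,6,10,12,17,20}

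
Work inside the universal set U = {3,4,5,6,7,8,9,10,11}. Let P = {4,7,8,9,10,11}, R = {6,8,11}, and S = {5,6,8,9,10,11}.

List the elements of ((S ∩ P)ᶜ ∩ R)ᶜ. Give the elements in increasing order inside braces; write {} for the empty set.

S ∩ P = {8,9,10,11}
(S ∩ P)ᶜ = {3,4,5,6,7}
(S ∩ P)ᶜ ∩ R = {6}
((S ∩ P)ᶜ ∩ R)ᶜ = {3,4,5,7,8,9,10,11}

{3,4,5,7,8,9,10,11}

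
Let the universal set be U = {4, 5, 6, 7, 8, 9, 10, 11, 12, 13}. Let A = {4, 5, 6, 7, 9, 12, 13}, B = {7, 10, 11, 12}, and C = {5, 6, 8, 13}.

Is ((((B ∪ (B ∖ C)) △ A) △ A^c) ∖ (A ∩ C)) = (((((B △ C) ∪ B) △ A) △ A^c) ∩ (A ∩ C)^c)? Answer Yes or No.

No

B ∖ C = {7, 10, 11, 12}
B ∪ (B ∖ C) = {7, 10, 11, 12}
(B ∪ (B ∖ C)) △ A = {4, 5, 6, 9, 10, 11, 13}
A^c = {8, 10, 11}
((B ∪ (B ∖ C)) △ A) △ A^c = {4, 5, 6, 8, 9, 13}
A ∩ C = {5, 6, 13}
(((B ∪ (B ∖ C)) △ A) △ A^c) ∖ (A ∩ C) = {4, 8, 9}
B △ C = {5, 6, 7, 8, 10, 11, 12, 13}
(B △ C) ∪ B = {5, 6, 7, 8, 10, 11, 12, 13}
((B △ C) ∪ B) △ A = {4, 8, 9, 10, 11}
(((B △ C) ∪ B) △ A) △ A^c = {4, 9}
(A ∩ C)^c = {4, 7, 8, 9, 10, 11, 12}
((((B △ C) ∪ B) △ A) △ A^c) ∩ (A ∩ C)^c = {4, 9}
8 ∈ (((B ∪ (B ∖ C)) △ A) △ A^c) ∖ (A ∩ C) but 8 ∉ ((((B △ C) ∪ B) △ A) △ A^c) ∩ (A ∩ C)^c, so they differ.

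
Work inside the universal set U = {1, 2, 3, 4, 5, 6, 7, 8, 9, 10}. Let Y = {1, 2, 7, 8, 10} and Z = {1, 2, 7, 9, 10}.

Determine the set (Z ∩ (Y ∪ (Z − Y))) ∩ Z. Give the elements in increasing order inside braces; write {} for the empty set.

{1, 2, 7, 9, 10}

Z − Y = {9}
Y ∪ (Z − Y) = {1, 2, 7, 8, 9, 10}
Z ∩ (Y ∪ (Z − Y)) = {1, 2, 7, 9, 10}
(Z ∩ (Y ∪ (Z − Y))) ∩ Z = {1, 2, 7, 9, 10}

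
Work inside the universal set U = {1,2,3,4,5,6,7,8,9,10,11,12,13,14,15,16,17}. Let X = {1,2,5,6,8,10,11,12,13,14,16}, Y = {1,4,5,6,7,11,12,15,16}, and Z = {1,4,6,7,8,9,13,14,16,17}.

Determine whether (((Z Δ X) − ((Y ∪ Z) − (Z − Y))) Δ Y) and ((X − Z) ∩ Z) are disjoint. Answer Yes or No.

Z Δ X = {2,4,5,7,9,10,11,12,17}
Y ∪ Z = {1,4,5,6,7,8,9,11,12,13,14,15,16,17}
Z − Y = {8,9,13,14,17}
(Y ∪ Z) − (Z − Y) = {1,4,5,6,7,11,12,15,16}
(Z Δ X) − ((Y ∪ Z) − (Z − Y)) = {2,9,10,17}
((Z Δ X) − ((Y ∪ Z) − (Z − Y))) Δ Y = {1,2,4,5,6,7,9,10,11,12,15,16,17}
X − Z = {2,5,10,11,12}
(X − Z) ∩ Z = {}
{1,2,4,5,6,7,9,10,11,12,15,16,17} and {} share no elements.

Yes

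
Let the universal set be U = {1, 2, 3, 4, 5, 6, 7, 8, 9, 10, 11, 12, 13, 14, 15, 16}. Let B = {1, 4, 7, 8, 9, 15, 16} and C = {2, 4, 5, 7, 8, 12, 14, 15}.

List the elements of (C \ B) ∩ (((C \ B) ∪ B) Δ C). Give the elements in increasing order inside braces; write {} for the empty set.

{}

C \ B = {2, 5, 12, 14}
(C \ B) ∪ B = {1, 2, 4, 5, 7, 8, 9, 12, 14, 15, 16}
((C \ B) ∪ B) Δ C = {1, 9, 16}
(C \ B) ∩ (((C \ B) ∪ B) Δ C) = {}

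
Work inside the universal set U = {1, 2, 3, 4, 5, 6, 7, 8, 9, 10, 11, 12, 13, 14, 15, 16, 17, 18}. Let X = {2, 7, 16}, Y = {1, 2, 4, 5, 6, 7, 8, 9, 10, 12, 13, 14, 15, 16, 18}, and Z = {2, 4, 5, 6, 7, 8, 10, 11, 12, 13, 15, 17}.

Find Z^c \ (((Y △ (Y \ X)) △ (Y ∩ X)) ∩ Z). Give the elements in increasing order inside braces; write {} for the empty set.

{1, 3, 9, 14, 16, 18}

Z^c = {1, 3, 9, 14, 16, 18}
Y \ X = {1, 4, 5, 6, 8, 9, 10, 12, 13, 14, 15, 18}
Y △ (Y \ X) = {2, 7, 16}
Y ∩ X = {2, 7, 16}
(Y △ (Y \ X)) △ (Y ∩ X) = {}
((Y △ (Y \ X)) △ (Y ∩ X)) ∩ Z = {}
Z^c \ (((Y △ (Y \ X)) △ (Y ∩ X)) ∩ Z) = {1, 3, 9, 14, 16, 18}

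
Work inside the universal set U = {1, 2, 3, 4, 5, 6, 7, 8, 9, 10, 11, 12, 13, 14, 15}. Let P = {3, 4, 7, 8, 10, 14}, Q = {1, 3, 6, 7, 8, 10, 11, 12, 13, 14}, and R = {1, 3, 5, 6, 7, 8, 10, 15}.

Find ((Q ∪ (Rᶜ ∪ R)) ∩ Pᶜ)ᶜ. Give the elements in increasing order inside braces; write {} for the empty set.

{3, 4, 7, 8, 10, 14}

Rᶜ = {2, 4, 9, 11, 12, 13, 14}
Rᶜ ∪ R = {1, 2, 3, 4, 5, 6, 7, 8, 9, 10, 11, 12, 13, 14, 15}
Q ∪ (Rᶜ ∪ R) = {1, 2, 3, 4, 5, 6, 7, 8, 9, 10, 11, 12, 13, 14, 15}
Pᶜ = {1, 2, 5, 6, 9, 11, 12, 13, 15}
(Q ∪ (Rᶜ ∪ R)) ∩ Pᶜ = {1, 2, 5, 6, 9, 11, 12, 13, 15}
((Q ∪ (Rᶜ ∪ R)) ∩ Pᶜ)ᶜ = {3, 4, 7, 8, 10, 14}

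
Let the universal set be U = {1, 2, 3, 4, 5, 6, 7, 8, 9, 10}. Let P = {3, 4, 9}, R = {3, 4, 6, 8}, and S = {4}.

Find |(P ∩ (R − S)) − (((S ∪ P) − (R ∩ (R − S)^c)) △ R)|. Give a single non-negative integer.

1

R − S = {3, 6, 8}
P ∩ (R − S) = {3}
S ∪ P = {3, 4, 9}
(R − S)^c = {1, 2, 4, 5, 7, 9, 10}
R ∩ (R − S)^c = {4}
(S ∪ P) − (R ∩ (R − S)^c) = {3, 9}
((S ∪ P) − (R ∩ (R − S)^c)) △ R = {4, 6, 8, 9}
(P ∩ (R − S)) − (((S ∪ P) − (R ∩ (R − S)^c)) △ R) = {3}
|(P ∩ (R − S)) − (((S ∪ P) − (R ∩ (R − S)^c)) △ R)| = 1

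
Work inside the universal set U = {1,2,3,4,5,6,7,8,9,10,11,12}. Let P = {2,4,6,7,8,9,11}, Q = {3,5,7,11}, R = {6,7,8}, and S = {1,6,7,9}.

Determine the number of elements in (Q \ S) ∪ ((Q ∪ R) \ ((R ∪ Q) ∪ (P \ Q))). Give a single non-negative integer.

3

Q \ S = {3,5,11}
Q ∪ R = {3,5,6,7,8,11}
R ∪ Q = {3,5,6,7,8,11}
P \ Q = {2,4,6,8,9}
(R ∪ Q) ∪ (P \ Q) = {2,3,4,5,6,7,8,9,11}
(Q ∪ R) \ ((R ∪ Q) ∪ (P \ Q)) = {}
(Q \ S) ∪ ((Q ∪ R) \ ((R ∪ Q) ∪ (P \ Q))) = {3,5,11}
|(Q \ S) ∪ ((Q ∪ R) \ ((R ∪ Q) ∪ (P \ Q)))| = 3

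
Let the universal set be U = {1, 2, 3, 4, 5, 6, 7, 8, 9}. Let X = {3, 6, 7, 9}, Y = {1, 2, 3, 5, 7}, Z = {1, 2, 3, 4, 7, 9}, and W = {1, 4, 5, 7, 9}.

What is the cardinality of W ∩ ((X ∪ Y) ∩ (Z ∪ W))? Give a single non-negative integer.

X ∪ Y = {1, 2, 3, 5, 6, 7, 9}
Z ∪ W = {1, 2, 3, 4, 5, 7, 9}
(X ∪ Y) ∩ (Z ∪ W) = {1, 2, 3, 5, 7, 9}
W ∩ ((X ∪ Y) ∩ (Z ∪ W)) = {1, 5, 7, 9}
|W ∩ ((X ∪ Y) ∩ (Z ∪ W))| = 4

4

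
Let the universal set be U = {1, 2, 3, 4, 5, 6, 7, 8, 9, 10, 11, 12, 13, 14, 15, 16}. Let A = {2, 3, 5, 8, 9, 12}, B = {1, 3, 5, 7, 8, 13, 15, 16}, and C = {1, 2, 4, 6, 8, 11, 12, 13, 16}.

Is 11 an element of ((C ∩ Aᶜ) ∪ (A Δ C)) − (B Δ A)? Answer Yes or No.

Yes

11 ∉ A, so 11 ∈ Aᶜ
11 ∈ C and 11 ∈ Aᶜ, so 11 ∈ C ∩ Aᶜ
11 ∉ A and 11 ∈ C, so 11 ∈ A Δ C
11 ∈ (C ∩ Aᶜ) and 11 ∈ (A Δ C), so 11 ∈ (C ∩ Aᶜ) ∪ (A Δ C)
11 ∉ B and 11 ∉ A, so 11 ∉ B Δ A
11 ∈ ((C ∩ Aᶜ) ∪ (A Δ C)) and 11 ∉ (B Δ A), so 11 ∈ ((C ∩ Aᶜ) ∪ (A Δ C)) − (B Δ A)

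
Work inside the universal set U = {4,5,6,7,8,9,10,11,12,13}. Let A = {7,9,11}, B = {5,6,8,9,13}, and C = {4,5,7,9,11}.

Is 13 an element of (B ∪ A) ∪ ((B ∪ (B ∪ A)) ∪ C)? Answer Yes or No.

Yes

13 ∈ B and 13 ∉ A, so 13 ∈ B ∪ A
13 ∈ B and 13 ∉ A, so 13 ∈ B ∪ A
13 ∈ B and 13 ∈ (B ∪ A), so 13 ∈ B ∪ (B ∪ A)
13 ∈ (B ∪ (B ∪ A)) and 13 ∉ C, so 13 ∈ (B ∪ (B ∪ A)) ∪ C
13 ∈ (B ∪ A) and 13 ∈ ((B ∪ (B ∪ A)) ∪ C), so 13 ∈ (B ∪ A) ∪ ((B ∪ (B ∪ A)) ∪ C)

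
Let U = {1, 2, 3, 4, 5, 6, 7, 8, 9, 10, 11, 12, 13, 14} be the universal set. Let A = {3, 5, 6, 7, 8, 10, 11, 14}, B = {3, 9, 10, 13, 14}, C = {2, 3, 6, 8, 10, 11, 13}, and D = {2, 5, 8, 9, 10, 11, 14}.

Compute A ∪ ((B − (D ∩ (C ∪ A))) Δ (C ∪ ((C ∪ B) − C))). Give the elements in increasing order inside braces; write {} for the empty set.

{2, 3, 5, 6, 7, 8, 10, 11, 14}

C ∪ A = {2, 3, 5, 6, 7, 8, 10, 11, 13, 14}
D ∩ (C ∪ A) = {2, 5, 8, 10, 11, 14}
B − (D ∩ (C ∪ A)) = {3, 9, 13}
C ∪ B = {2, 3, 6, 8, 9, 10, 11, 13, 14}
(C ∪ B) − C = {9, 14}
C ∪ ((C ∪ B) − C) = {2, 3, 6, 8, 9, 10, 11, 13, 14}
(B − (D ∩ (C ∪ A))) Δ (C ∪ ((C ∪ B) − C)) = {2, 6, 8, 10, 11, 14}
A ∪ ((B − (D ∩ (C ∪ A))) Δ (C ∪ ((C ∪ B) − C))) = {2, 3, 5, 6, 7, 8, 10, 11, 14}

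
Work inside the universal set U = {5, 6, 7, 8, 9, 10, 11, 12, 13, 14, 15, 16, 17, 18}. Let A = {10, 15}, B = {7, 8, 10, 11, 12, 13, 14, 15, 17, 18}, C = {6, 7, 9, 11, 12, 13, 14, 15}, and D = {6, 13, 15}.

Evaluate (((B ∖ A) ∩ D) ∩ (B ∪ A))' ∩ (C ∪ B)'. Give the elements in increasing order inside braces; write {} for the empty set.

B ∖ A = {7, 8, 11, 12, 13, 14, 17, 18}
(B ∖ A) ∩ D = {13}
B ∪ A = {7, 8, 10, 11, 12, 13, 14, 15, 17, 18}
((B ∖ A) ∩ D) ∩ (B ∪ A) = {13}
(((B ∖ A) ∩ D) ∩ (B ∪ A))' = {5, 6, 7, 8, 9, 10, 11, 12, 14, 15, 16, 17, 18}
C ∪ B = {6, 7, 8, 9, 10, 11, 12, 13, 14, 15, 17, 18}
(C ∪ B)' = {5, 16}
(((B ∖ A) ∩ D) ∩ (B ∪ A))' ∩ (C ∪ B)' = {5, 16}

{5, 16}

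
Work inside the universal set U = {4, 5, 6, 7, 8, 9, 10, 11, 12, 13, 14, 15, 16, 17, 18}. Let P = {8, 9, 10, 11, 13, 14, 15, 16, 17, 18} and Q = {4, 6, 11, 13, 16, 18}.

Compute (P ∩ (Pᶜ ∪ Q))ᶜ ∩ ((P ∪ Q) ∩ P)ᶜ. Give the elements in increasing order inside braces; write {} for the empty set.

Pᶜ = {4, 5, 6, 7, 12}
Pᶜ ∪ Q = {4, 5, 6, 7, 11, 12, 13, 16, 18}
P ∩ (Pᶜ ∪ Q) = {11, 13, 16, 18}
(P ∩ (Pᶜ ∪ Q))ᶜ = {4, 5, 6, 7, 8, 9, 10, 12, 14, 15, 17}
P ∪ Q = {4, 6, 8, 9, 10, 11, 13, 14, 15, 16, 17, 18}
(P ∪ Q) ∩ P = {8, 9, 10, 11, 13, 14, 15, 16, 17, 18}
((P ∪ Q) ∩ P)ᶜ = {4, 5, 6, 7, 12}
(P ∩ (Pᶜ ∪ Q))ᶜ ∩ ((P ∪ Q) ∩ P)ᶜ = {4, 5, 6, 7, 12}

{4, 5, 6, 7, 12}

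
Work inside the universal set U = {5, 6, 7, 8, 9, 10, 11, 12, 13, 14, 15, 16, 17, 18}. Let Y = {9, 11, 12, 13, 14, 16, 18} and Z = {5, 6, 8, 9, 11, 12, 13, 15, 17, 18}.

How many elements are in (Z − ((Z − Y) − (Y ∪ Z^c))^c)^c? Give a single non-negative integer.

Z − Y = {5, 6, 8, 15, 17}
Z^c = {7, 10, 14, 16}
Y ∪ Z^c = {7, 9, 10, 11, 12, 13, 14, 16, 18}
(Z − Y) − (Y ∪ Z^c) = {5, 6, 8, 15, 17}
((Z − Y) − (Y ∪ Z^c))^c = {7, 9, 10, 11, 12, 13, 14, 16, 18}
Z − ((Z − Y) − (Y ∪ Z^c))^c = {5, 6, 8, 15, 17}
(Z − ((Z − Y) − (Y ∪ Z^c))^c)^c = {7, 9, 10, 11, 12, 13, 14, 16, 18}
|(Z − ((Z − Y) − (Y ∪ Z^c))^c)^c| = 9

9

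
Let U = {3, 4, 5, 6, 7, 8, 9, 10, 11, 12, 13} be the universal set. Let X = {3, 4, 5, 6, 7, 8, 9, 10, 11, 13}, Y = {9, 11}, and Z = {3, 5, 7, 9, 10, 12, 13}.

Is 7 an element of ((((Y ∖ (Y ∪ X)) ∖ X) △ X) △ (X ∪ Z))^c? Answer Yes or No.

7 ∉ Y and 7 ∈ X, so 7 ∈ Y ∪ X
7 ∉ Y and 7 ∈ (Y ∪ X), so 7 ∉ Y ∖ (Y ∪ X)
7 ∉ (Y ∖ (Y ∪ X)) and 7 ∈ X, so 7 ∉ (Y ∖ (Y ∪ X)) ∖ X
7 ∉ ((Y ∖ (Y ∪ X)) ∖ X) and 7 ∈ X, so 7 ∈ ((Y ∖ (Y ∪ X)) ∖ X) △ X
7 ∈ X and 7 ∈ Z, so 7 ∈ X ∪ Z
7 ∈ (((Y ∖ (Y ∪ X)) ∖ X) △ X) and 7 ∈ (X ∪ Z), so 7 ∉ (((Y ∖ (Y ∪ X)) ∖ X) △ X) △ (X ∪ Z)
7 ∈ ((((Y ∖ (Y ∪ X)) ∖ X) △ X) △ (X ∪ Z))^c since 7 ∉ ((((Y ∖ (Y ∪ X)) ∖ X) △ X) △ (X ∪ Z))

Yes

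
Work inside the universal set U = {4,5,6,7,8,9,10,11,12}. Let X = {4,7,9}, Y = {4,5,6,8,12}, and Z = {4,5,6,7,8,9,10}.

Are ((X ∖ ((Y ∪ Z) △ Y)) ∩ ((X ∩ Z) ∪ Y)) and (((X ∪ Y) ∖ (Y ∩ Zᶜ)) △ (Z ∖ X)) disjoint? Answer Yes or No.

No

Y ∪ Z = {4,5,6,7,8,9,10,12}
(Y ∪ Z) △ Y = {7,9,10}
X ∖ ((Y ∪ Z) △ Y) = {4}
X ∩ Z = {4,7,9}
(X ∩ Z) ∪ Y = {4,5,6,7,8,9,12}
(X ∖ ((Y ∪ Z) △ Y)) ∩ ((X ∩ Z) ∪ Y) = {4}
X ∪ Y = {4,5,6,7,8,9,12}
Zᶜ = {11,12}
Y ∩ Zᶜ = {12}
(X ∪ Y) ∖ (Y ∩ Zᶜ) = {4,5,6,7,8,9}
Z ∖ X = {5,6,8,10}
((X ∪ Y) ∖ (Y ∩ Zᶜ)) △ (Z ∖ X) = {4,7,9,10}
4 lies in both, so they are not disjoint.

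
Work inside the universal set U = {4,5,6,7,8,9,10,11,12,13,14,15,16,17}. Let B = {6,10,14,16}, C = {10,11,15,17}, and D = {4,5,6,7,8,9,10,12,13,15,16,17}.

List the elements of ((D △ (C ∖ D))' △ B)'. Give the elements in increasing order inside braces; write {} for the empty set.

C ∖ D = {11}
D △ (C ∖ D) = {4,5,6,7,8,9,10,11,12,13,15,16,17}
(D △ (C ∖ D))' = {14}
(D △ (C ∖ D))' △ B = {6,10,16}
((D △ (C ∖ D))' △ B)' = {4,5,7,8,9,11,12,13,14,15,17}

{4,5,7,8,9,11,12,13,14,15,17}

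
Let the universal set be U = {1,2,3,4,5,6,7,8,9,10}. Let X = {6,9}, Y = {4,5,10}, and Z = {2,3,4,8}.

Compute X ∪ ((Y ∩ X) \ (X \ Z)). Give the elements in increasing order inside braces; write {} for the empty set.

Y ∩ X = {}
X \ Z = {6,9}
(Y ∩ X) \ (X \ Z) = {}
X ∪ ((Y ∩ X) \ (X \ Z)) = {6,9}

{6,9}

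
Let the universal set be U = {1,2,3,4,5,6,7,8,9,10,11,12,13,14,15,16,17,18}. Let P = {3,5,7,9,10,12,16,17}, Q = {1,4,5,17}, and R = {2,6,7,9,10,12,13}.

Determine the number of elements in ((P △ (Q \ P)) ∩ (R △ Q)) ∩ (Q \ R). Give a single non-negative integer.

Q \ P = {1,4}
P △ (Q \ P) = {1,3,4,5,7,9,10,12,16,17}
R △ Q = {1,2,4,5,6,7,9,10,12,13,17}
(P △ (Q \ P)) ∩ (R △ Q) = {1,4,5,7,9,10,12,17}
Q \ R = {1,4,5,17}
((P △ (Q \ P)) ∩ (R △ Q)) ∩ (Q \ R) = {1,4,5,17}
|((P △ (Q \ P)) ∩ (R △ Q)) ∩ (Q \ R)| = 4

4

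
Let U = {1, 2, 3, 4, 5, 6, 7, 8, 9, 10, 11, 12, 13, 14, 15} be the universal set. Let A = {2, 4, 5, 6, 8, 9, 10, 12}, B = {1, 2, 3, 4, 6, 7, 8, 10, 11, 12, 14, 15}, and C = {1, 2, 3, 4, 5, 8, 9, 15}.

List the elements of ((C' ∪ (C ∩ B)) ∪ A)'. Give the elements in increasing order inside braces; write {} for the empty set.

{}

C' = {6, 7, 10, 11, 12, 13, 14}
C ∩ B = {1, 2, 3, 4, 8, 15}
C' ∪ (C ∩ B) = {1, 2, 3, 4, 6, 7, 8, 10, 11, 12, 13, 14, 15}
(C' ∪ (C ∩ B)) ∪ A = {1, 2, 3, 4, 5, 6, 7, 8, 9, 10, 11, 12, 13, 14, 15}
((C' ∪ (C ∩ B)) ∪ A)' = {}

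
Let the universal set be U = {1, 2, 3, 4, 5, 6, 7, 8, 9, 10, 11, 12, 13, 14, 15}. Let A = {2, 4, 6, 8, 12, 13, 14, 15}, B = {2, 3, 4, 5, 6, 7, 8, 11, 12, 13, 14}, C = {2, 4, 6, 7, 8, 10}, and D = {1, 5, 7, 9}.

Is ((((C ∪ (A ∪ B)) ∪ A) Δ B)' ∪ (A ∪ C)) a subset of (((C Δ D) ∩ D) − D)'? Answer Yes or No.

Yes

A ∪ B = {2, 3, 4, 5, 6, 7, 8, 11, 12, 13, 14, 15}
C ∪ (A ∪ B) = {2, 3, 4, 5, 6, 7, 8, 10, 11, 12, 13, 14, 15}
(C ∪ (A ∪ B)) ∪ A = {2, 3, 4, 5, 6, 7, 8, 10, 11, 12, 13, 14, 15}
((C ∪ (A ∪ B)) ∪ A) Δ B = {10, 15}
(((C ∪ (A ∪ B)) ∪ A) Δ B)' = {1, 2, 3, 4, 5, 6, 7, 8, 9, 11, 12, 13, 14}
A ∪ C = {2, 4, 6, 7, 8, 10, 12, 13, 14, 15}
(((C ∪ (A ∪ B)) ∪ A) Δ B)' ∪ (A ∪ C) = {1, 2, 3, 4, 5, 6, 7, 8, 9, 10, 11, 12, 13, 14, 15}
C Δ D = {1, 2, 4, 5, 6, 8, 9, 10}
(C Δ D) ∩ D = {1, 5, 9}
((C Δ D) ∩ D) − D = {}
(((C Δ D) ∩ D) − D)' = {1, 2, 3, 4, 5, 6, 7, 8, 9, 10, 11, 12, 13, 14, 15}
Every element of {1, 2, 3, 4, 5, 6, 7, 8, 9, 10, 11, 12, 13, 14, 15} is in {1, 2, 3, 4, 5, 6, 7, 8, 9, 10, 11, 12, 13, 14, 15}, so (((C ∪ (A ∪ B)) ∪ A) Δ B)' ∪ (A ∪ C) ⊆ (((C Δ D) ∩ D) − D)'.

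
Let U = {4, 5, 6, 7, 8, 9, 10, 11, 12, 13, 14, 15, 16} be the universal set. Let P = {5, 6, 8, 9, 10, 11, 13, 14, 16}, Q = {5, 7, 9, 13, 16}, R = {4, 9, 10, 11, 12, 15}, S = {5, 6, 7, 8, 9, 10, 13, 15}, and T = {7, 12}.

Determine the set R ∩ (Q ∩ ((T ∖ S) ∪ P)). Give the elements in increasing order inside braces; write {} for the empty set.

{9}

T ∖ S = {12}
(T ∖ S) ∪ P = {5, 6, 8, 9, 10, 11, 12, 13, 14, 16}
Q ∩ ((T ∖ S) ∪ P) = {5, 9, 13, 16}
R ∩ (Q ∩ ((T ∖ S) ∪ P)) = {9}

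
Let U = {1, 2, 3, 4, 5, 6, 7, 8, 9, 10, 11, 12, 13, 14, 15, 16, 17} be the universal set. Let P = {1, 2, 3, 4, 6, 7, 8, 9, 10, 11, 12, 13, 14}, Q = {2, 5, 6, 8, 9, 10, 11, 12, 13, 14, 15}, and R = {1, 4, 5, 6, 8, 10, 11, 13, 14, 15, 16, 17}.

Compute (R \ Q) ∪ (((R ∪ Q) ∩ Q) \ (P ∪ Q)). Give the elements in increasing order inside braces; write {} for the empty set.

{1, 4, 16, 17}

R \ Q = {1, 4, 16, 17}
R ∪ Q = {1, 2, 4, 5, 6, 8, 9, 10, 11, 12, 13, 14, 15, 16, 17}
(R ∪ Q) ∩ Q = {2, 5, 6, 8, 9, 10, 11, 12, 13, 14, 15}
P ∪ Q = {1, 2, 3, 4, 5, 6, 7, 8, 9, 10, 11, 12, 13, 14, 15}
((R ∪ Q) ∩ Q) \ (P ∪ Q) = {}
(R \ Q) ∪ (((R ∪ Q) ∩ Q) \ (P ∪ Q)) = {1, 4, 16, 17}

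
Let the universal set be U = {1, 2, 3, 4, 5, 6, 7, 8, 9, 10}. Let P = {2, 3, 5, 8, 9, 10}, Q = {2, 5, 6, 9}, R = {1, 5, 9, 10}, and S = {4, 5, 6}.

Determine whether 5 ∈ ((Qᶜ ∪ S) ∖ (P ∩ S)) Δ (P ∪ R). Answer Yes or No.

Yes

5 ∈ Q, so 5 ∉ Qᶜ
5 ∉ Qᶜ and 5 ∈ S, so 5 ∈ Qᶜ ∪ S
5 ∈ P and 5 ∈ S, so 5 ∈ P ∩ S
5 ∈ (Qᶜ ∪ S) and 5 ∈ (P ∩ S), so 5 ∉ (Qᶜ ∪ S) ∖ (P ∩ S)
5 ∈ P and 5 ∈ R, so 5 ∈ P ∪ R
5 ∉ ((Qᶜ ∪ S) ∖ (P ∩ S)) and 5 ∈ (P ∪ R), so 5 ∈ ((Qᶜ ∪ S) ∖ (P ∩ S)) Δ (P ∪ R)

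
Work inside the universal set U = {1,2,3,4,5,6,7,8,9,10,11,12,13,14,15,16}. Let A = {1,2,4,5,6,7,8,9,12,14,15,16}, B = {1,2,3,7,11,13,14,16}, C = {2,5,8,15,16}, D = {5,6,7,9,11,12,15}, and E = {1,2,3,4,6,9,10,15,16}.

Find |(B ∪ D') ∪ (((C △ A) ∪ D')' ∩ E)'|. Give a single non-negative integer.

D' = {1,2,3,4,8,10,13,14,16}
B ∪ D' = {1,2,3,4,7,8,10,11,13,14,16}
C △ A = {1,4,6,7,9,12,14}
(C △ A) ∪ D' = {1,2,3,4,6,7,8,9,10,12,13,14,16}
((C △ A) ∪ D')' = {5,11,15}
((C △ A) ∪ D')' ∩ E = {15}
(((C △ A) ∪ D')' ∩ E)' = {1,2,3,4,5,6,7,8,9,10,11,12,13,14,16}
(B ∪ D') ∪ (((C △ A) ∪ D')' ∩ E)' = {1,2,3,4,5,6,7,8,9,10,11,12,13,14,16}
|(B ∪ D') ∪ (((C △ A) ∪ D')' ∩ E)'| = 15

15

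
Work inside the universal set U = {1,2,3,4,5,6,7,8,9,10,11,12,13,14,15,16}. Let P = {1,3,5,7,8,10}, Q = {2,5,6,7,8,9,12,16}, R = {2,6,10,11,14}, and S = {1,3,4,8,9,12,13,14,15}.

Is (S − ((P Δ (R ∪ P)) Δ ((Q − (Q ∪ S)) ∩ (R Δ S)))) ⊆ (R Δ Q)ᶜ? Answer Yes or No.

No

R ∪ P = {1,2,3,5,6,7,8,10,11,14}
P Δ (R ∪ P) = {2,6,11,14}
Q ∪ S = {1,2,3,4,5,6,7,8,9,12,13,14,15,16}
Q − (Q ∪ S) = {}
R Δ S = {1,2,3,4,6,8,9,10,11,12,13,15}
(Q − (Q ∪ S)) ∩ (R Δ S) = {}
(P Δ (R ∪ P)) Δ ((Q − (Q ∪ S)) ∩ (R Δ S)) = {2,6,11,14}
S − ((P Δ (R ∪ P)) Δ ((Q − (Q ∪ S)) ∩ (R Δ S))) = {1,3,4,8,9,12,13,15}
R Δ Q = {5,7,8,9,10,11,12,14,16}
(R Δ Q)ᶜ = {1,2,3,4,6,13,15}
8 ∈ S − ((P Δ (R ∪ P)) Δ ((Q − (Q ∪ S)) ∩ (R Δ S))) but 8 ∉ (R Δ Q)ᶜ, so the inclusion fails.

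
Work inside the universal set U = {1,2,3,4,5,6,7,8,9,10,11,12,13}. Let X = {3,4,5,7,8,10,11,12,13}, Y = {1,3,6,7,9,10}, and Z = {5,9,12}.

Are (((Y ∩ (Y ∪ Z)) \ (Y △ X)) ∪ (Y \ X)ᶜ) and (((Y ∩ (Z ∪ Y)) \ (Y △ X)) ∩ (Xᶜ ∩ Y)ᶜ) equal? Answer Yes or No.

No

Y ∪ Z = {1,3,5,6,7,9,10,12}
Y ∩ (Y ∪ Z) = {1,3,6,7,9,10}
Y △ X = {1,4,5,6,8,9,11,12,13}
(Y ∩ (Y ∪ Z)) \ (Y △ X) = {3,7,10}
Y \ X = {1,6,9}
(Y \ X)ᶜ = {2,3,4,5,7,8,10,11,12,13}
((Y ∩ (Y ∪ Z)) \ (Y △ X)) ∪ (Y \ X)ᶜ = {2,3,4,5,7,8,10,11,12,13}
Z ∪ Y = {1,3,5,6,7,9,10,12}
Y ∩ (Z ∪ Y) = {1,3,6,7,9,10}
(Y ∩ (Z ∪ Y)) \ (Y △ X) = {3,7,10}
Xᶜ = {1,2,6,9}
Xᶜ ∩ Y = {1,6,9}
(Xᶜ ∩ Y)ᶜ = {2,3,4,5,7,8,10,11,12,13}
((Y ∩ (Z ∪ Y)) \ (Y △ X)) ∩ (Xᶜ ∩ Y)ᶜ = {3,7,10}
2 ∈ ((Y ∩ (Y ∪ Z)) \ (Y △ X)) ∪ (Y \ X)ᶜ but 2 ∉ ((Y ∩ (Z ∪ Y)) \ (Y △ X)) ∩ (Xᶜ ∩ Y)ᶜ, so they differ.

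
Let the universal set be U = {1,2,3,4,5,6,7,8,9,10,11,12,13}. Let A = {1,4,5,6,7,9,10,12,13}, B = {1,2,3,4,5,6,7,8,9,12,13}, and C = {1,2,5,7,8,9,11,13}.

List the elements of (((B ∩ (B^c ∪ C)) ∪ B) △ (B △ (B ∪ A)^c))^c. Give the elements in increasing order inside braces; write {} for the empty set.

B^c = {10,11}
B^c ∪ C = {1,2,5,7,8,9,10,11,13}
B ∩ (B^c ∪ C) = {1,2,5,7,8,9,13}
(B ∩ (B^c ∪ C)) ∪ B = {1,2,3,4,5,6,7,8,9,12,13}
B ∪ A = {1,2,3,4,5,6,7,8,9,10,12,13}
(B ∪ A)^c = {11}
B △ (B ∪ A)^c = {1,2,3,4,5,6,7,8,9,11,12,13}
((B ∩ (B^c ∪ C)) ∪ B) △ (B △ (B ∪ A)^c) = {11}
(((B ∩ (B^c ∪ C)) ∪ B) △ (B △ (B ∪ A)^c))^c = {1,2,3,4,5,6,7,8,9,10,12,13}

{1,2,3,4,5,6,7,8,9,10,12,13}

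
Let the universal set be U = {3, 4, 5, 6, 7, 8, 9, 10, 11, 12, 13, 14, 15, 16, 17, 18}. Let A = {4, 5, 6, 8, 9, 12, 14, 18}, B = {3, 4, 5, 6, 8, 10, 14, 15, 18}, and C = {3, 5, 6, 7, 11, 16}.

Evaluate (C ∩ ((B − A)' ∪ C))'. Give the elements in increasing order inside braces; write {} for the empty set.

B − A = {3, 10, 15}
(B − A)' = {4, 5, 6, 7, 8, 9, 11, 12, 13, 14, 16, 17, 18}
(B − A)' ∪ C = {3, 4, 5, 6, 7, 8, 9, 11, 12, 13, 14, 16, 17, 18}
C ∩ ((B − A)' ∪ C) = {3, 5, 6, 7, 11, 16}
(C ∩ ((B − A)' ∪ C))' = {4, 8, 9, 10, 12, 13, 14, 15, 17, 18}

{4, 8, 9, 10, 12, 13, 14, 15, 17, 18}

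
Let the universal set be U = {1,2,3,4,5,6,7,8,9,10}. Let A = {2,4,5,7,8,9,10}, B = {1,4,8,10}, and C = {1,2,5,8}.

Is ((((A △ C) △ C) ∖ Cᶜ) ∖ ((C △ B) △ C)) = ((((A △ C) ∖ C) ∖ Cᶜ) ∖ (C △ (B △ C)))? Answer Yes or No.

No

A △ C = {1,4,7,9,10}
(A △ C) △ C = {2,4,5,7,8,9,10}
Cᶜ = {3,4,6,7,9,10}
((A △ C) △ C) ∖ Cᶜ = {2,5,8}
C △ B = {2,4,5,10}
(C △ B) △ C = {1,4,8,10}
(((A △ C) △ C) ∖ Cᶜ) ∖ ((C △ B) △ C) = {2,5}
(A △ C) ∖ C = {4,7,9,10}
((A △ C) ∖ C) ∖ Cᶜ = {}
B △ C = {2,4,5,10}
C △ (B △ C) = {1,4,8,10}
(((A △ C) ∖ C) ∖ Cᶜ) ∖ (C △ (B △ C)) = {}
2 ∈ (((A △ C) △ C) ∖ Cᶜ) ∖ ((C △ B) △ C) but 2 ∉ (((A △ C) ∖ C) ∖ Cᶜ) ∖ (C △ (B △ C)), so they differ.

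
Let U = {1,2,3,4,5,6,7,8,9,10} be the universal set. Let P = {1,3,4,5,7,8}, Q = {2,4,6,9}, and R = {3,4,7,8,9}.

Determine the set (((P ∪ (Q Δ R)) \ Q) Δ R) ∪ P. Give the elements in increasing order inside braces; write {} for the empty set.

Q Δ R = {2,3,6,7,8}
P ∪ (Q Δ R) = {1,2,3,4,5,6,7,8}
(P ∪ (Q Δ R)) \ Q = {1,3,5,7,8}
((P ∪ (Q Δ R)) \ Q) Δ R = {1,4,5,9}
(((P ∪ (Q Δ R)) \ Q) Δ R) ∪ P = {1,3,4,5,7,8,9}

{1,3,4,5,7,8,9}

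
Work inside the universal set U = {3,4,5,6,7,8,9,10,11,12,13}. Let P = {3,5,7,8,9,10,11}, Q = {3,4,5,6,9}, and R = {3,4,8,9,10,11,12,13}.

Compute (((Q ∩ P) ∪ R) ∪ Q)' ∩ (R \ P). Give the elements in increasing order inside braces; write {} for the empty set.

Q ∩ P = {3,5,9}
(Q ∩ P) ∪ R = {3,4,5,8,9,10,11,12,13}
((Q ∩ P) ∪ R) ∪ Q = {3,4,5,6,8,9,10,11,12,13}
(((Q ∩ P) ∪ R) ∪ Q)' = {7}
R \ P = {4,12,13}
(((Q ∩ P) ∪ R) ∪ Q)' ∩ (R \ P) = {}

{}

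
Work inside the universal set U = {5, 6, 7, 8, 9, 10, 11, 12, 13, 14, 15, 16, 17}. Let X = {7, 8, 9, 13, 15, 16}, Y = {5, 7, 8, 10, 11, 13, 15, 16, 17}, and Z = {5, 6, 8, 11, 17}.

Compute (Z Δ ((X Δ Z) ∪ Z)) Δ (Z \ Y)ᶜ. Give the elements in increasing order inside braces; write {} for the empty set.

{5, 8, 10, 11, 12, 14, 17}

X Δ Z = {5, 6, 7, 9, 11, 13, 15, 16, 17}
(X Δ Z) ∪ Z = {5, 6, 7, 8, 9, 11, 13, 15, 16, 17}
Z Δ ((X Δ Z) ∪ Z) = {7, 9, 13, 15, 16}
Z \ Y = {6}
(Z \ Y)ᶜ = {5, 7, 8, 9, 10, 11, 12, 13, 14, 15, 16, 17}
(Z Δ ((X Δ Z) ∪ Z)) Δ (Z \ Y)ᶜ = {5, 8, 10, 11, 12, 14, 17}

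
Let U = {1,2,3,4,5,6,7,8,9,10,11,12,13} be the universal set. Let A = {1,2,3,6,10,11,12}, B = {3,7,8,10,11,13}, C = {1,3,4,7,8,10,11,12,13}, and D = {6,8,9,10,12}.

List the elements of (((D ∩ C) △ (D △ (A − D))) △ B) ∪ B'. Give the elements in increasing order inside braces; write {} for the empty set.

{1,2,4,5,6,7,8,9,10,12,13}

D ∩ C = {8,10,12}
A − D = {1,2,3,11}
D △ (A − D) = {1,2,3,6,8,9,10,11,12}
(D ∩ C) △ (D △ (A − D)) = {1,2,3,6,9,11}
((D ∩ C) △ (D △ (A − D))) △ B = {1,2,6,7,8,9,10,13}
B' = {1,2,4,5,6,9,12}
(((D ∩ C) △ (D △ (A − D))) △ B) ∪ B' = {1,2,4,5,6,7,8,9,10,12,13}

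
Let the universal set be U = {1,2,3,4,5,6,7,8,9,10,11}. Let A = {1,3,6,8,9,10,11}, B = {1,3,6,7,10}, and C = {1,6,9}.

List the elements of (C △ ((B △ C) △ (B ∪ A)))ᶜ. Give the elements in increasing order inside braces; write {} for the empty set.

B △ C = {3,7,9,10}
B ∪ A = {1,3,6,7,8,9,10,11}
(B △ C) △ (B ∪ A) = {1,6,8,11}
C △ ((B △ C) △ (B ∪ A)) = {8,9,11}
(C △ ((B △ C) △ (B ∪ A)))ᶜ = {1,2,3,4,5,6,7,10}

{1,2,3,4,5,6,7,10}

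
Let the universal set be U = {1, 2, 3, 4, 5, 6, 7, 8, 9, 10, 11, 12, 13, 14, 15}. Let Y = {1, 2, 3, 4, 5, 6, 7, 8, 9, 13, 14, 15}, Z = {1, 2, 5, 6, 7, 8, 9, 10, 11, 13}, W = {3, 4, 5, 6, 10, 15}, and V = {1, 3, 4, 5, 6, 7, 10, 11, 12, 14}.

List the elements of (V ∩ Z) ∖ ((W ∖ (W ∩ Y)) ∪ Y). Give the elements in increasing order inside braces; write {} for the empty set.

V ∩ Z = {1, 5, 6, 7, 10, 11}
W ∩ Y = {3, 4, 5, 6, 15}
W ∖ (W ∩ Y) = {10}
(W ∖ (W ∩ Y)) ∪ Y = {1, 2, 3, 4, 5, 6, 7, 8, 9, 10, 13, 14, 15}
(V ∩ Z) ∖ ((W ∖ (W ∩ Y)) ∪ Y) = {11}

{11}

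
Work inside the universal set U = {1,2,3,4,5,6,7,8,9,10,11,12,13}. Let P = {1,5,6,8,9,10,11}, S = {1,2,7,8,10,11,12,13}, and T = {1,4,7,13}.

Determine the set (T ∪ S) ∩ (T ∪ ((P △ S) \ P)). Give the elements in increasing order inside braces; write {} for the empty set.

T ∪ S = {1,2,4,7,8,10,11,12,13}
P △ S = {2,5,6,7,9,12,13}
(P △ S) \ P = {2,7,12,13}
T ∪ ((P △ S) \ P) = {1,2,4,7,12,13}
(T ∪ S) ∩ (T ∪ ((P △ S) \ P)) = {1,2,4,7,12,13}

{1,2,4,7,12,13}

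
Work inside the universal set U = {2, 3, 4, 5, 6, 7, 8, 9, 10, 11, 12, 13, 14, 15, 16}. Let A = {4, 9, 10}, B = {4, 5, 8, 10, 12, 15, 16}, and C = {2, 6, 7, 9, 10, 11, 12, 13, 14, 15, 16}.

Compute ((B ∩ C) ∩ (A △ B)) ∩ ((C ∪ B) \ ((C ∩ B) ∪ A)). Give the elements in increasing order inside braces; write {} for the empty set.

{}

B ∩ C = {10, 12, 15, 16}
A △ B = {5, 8, 9, 12, 15, 16}
(B ∩ C) ∩ (A △ B) = {12, 15, 16}
C ∪ B = {2, 4, 5, 6, 7, 8, 9, 10, 11, 12, 13, 14, 15, 16}
C ∩ B = {10, 12, 15, 16}
(C ∩ B) ∪ A = {4, 9, 10, 12, 15, 16}
(C ∪ B) \ ((C ∩ B) ∪ A) = {2, 5, 6, 7, 8, 11, 13, 14}
((B ∩ C) ∩ (A △ B)) ∩ ((C ∪ B) \ ((C ∩ B) ∪ A)) = {}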